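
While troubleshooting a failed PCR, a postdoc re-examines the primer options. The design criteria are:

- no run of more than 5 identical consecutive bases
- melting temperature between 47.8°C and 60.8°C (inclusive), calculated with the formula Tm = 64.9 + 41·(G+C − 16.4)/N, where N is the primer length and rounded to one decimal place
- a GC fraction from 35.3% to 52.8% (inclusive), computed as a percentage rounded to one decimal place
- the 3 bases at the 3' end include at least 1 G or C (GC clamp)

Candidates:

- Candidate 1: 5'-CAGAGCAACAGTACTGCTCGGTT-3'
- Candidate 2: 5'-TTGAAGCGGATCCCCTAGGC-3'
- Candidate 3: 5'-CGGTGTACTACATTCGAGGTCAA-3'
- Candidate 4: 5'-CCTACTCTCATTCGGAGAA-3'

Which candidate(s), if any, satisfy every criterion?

Candidate 1 (23 nt, A=6 T=5 G=6 C=6): longest run = 2 ✓; Tm = 64.9 + 41·(12 − 16.4)/23 = 57.1°C ✓; GC 12/23 = 52.2% ✓; 3' end GTT has 1 G/C ✓ — passes.
Candidate 2 (20 nt, A=4 T=4 G=6 C=6): longest run = 4 ✓; Tm = 64.9 + 41·(12 − 16.4)/20 = 55.9°C ✓; GC 12/20 = 60.0%, outside 35.3–52.8% ✗; 3' end GGC has 3 G/C ✓ — fails.
Candidate 3 (23 nt, A=6 T=6 G=6 C=5): longest run = 2 ✓; Tm = 64.9 + 41·(11 − 16.4)/23 = 55.3°C ✓; GC 11/23 = 47.8% ✓; 3' end CAA has 1 G/C ✓ — passes.
Candidate 4 (19 nt, A=5 T=5 G=3 C=6): longest run = 2 ✓; Tm = 64.9 + 41·(9 − 16.4)/19 = 48.9°C ✓; GC 9/19 = 47.4% ✓; 3' end GAA has 1 G/C ✓ — passes.

Candidate 1, Candidate 3 and Candidate 4.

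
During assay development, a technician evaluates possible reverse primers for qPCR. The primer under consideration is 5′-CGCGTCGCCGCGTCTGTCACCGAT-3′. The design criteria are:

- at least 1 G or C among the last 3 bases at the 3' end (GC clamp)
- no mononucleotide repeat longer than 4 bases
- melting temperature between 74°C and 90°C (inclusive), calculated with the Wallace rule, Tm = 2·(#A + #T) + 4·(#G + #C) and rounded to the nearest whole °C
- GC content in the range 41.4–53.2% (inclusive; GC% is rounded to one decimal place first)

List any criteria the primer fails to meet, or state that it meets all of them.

Base counts: A=2, T=5, G=7, C=10 (length 24).
GC clamp: 3' end GAT has 1 G/C ✓
homopolymer run: longest run = 2 ✓
Tm: Tm = 2·7 + 4·17 = 82°C ✓
GC content: GC 17/24 = 70.8%, outside 41.4–53.2% ✗

Fails: GC content.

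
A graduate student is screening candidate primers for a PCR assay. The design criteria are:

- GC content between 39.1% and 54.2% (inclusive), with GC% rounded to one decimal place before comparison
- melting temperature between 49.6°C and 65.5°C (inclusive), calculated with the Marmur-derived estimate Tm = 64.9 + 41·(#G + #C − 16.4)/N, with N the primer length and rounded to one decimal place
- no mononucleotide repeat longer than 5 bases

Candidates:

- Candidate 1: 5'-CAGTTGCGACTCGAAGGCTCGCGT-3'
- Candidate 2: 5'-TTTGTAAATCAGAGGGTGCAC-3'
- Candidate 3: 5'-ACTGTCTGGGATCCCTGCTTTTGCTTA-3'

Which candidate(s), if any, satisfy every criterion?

Candidate 2 and Candidate 3.

Candidate 1 (24 nt, A=4 T=5 G=8 C=7): GC 15/24 = 62.5%, outside 39.1–54.2% ✗; Tm = 64.9 + 41·(15 − 16.4)/24 = 62.5°C ✓; longest run = 2 ✓ — fails.
Candidate 2 (21 nt, A=6 T=6 G=6 C=3): GC 9/21 = 42.9% ✓; Tm = 64.9 + 41·(9 − 16.4)/21 = 50.5°C ✓; longest run = 3 ✓ — passes.
Candidate 3 (27 nt, A=3 T=11 G=6 C=7): GC 13/27 = 48.1% ✓; Tm = 64.9 + 41·(13 − 16.4)/27 = 59.7°C ✓; longest run = 4 ✓ — passes.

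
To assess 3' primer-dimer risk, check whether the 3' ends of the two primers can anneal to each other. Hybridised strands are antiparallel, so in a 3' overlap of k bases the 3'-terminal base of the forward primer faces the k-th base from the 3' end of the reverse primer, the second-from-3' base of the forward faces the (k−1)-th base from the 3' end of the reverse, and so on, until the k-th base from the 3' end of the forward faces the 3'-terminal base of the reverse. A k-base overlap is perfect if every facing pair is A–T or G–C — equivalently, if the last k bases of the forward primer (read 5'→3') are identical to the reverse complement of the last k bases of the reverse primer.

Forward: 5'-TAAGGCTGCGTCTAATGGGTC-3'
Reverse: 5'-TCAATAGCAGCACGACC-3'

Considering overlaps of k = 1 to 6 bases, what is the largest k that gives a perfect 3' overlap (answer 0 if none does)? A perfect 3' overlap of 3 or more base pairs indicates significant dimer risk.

Longest perfect overlap: 4 complementary base pairs; significant dimer risk (threshold 3).

Last 6 bases (5'→3') — forward …TGGGTC, reverse …ACGACC.
Reverse complement of the reverse primer's last 6 bases: GGTCGT; its first k bases are the reverse complement of the reverse primer's last k bases, so a perfect k-base overlap needs the forward primer's last k bases to equal them.
Comparing (forward last k vs required): k=1: C vs G ✗; k=2: TC vs GG ✗; k=3: GTC vs GGT ✗; k=4: GGTC vs GGTC ✓; k=5: GGGTC vs GGTCG ✗; k=6: TGGGTC vs GGTCGT ✗.
Only k = 4 is perfect, so the longest perfect 3' overlap is 4.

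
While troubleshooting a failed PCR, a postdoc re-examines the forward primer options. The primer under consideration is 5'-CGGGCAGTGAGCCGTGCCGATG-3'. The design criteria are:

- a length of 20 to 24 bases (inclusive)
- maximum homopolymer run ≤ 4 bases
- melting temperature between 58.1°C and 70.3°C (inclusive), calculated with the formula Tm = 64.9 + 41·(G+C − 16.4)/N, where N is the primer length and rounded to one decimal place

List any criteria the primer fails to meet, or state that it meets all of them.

Base counts: A=3, T=3, G=10, C=6 (length 22).
length: length 22 ✓
homopolymer run: longest run = 3 ✓
Tm: Tm = 64.9 + 41·(16 − 16.4)/22 = 64.2°C ✓

Meets all criteria.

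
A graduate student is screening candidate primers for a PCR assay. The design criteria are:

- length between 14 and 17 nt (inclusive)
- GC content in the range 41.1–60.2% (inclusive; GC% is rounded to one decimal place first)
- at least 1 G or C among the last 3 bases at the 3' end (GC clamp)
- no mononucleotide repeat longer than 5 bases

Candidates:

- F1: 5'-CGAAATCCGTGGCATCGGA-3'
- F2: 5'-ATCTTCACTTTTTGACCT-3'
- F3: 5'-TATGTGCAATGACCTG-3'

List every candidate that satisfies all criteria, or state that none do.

F1 (19 nt, A=5 T=3 G=6 C=5): length 19, outside 14–17 ✗; GC 11/19 = 57.9% ✓; 3' end GGA has 2 G/C ✓; longest run = 3 ✓ — fails.
F2 (18 nt, A=3 T=9 G=1 C=5): length 18, outside 14–17 ✗; GC 6/18 = 33.3%, outside 41.1–60.2% ✗; 3' end CCT has 2 G/C ✓; longest run = 5 ✓ — fails.
F3 (16 nt, A=4 T=5 G=4 C=3): length 16 ✓; GC 7/16 = 43.8% ✓; 3' end CTG has 2 G/C ✓; longest run = 2 ✓ — passes.

F3 only.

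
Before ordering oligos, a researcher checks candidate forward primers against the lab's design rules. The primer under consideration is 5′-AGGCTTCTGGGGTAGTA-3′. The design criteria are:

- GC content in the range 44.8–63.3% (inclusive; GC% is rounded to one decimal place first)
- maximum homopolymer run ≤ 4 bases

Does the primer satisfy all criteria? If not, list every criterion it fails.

Base counts: A=3, T=5, G=7, C=2 (length 17).
GC content: GC 9/17 = 52.9% ✓
homopolymer run: longest run = 4 ✓

Meets all criteria.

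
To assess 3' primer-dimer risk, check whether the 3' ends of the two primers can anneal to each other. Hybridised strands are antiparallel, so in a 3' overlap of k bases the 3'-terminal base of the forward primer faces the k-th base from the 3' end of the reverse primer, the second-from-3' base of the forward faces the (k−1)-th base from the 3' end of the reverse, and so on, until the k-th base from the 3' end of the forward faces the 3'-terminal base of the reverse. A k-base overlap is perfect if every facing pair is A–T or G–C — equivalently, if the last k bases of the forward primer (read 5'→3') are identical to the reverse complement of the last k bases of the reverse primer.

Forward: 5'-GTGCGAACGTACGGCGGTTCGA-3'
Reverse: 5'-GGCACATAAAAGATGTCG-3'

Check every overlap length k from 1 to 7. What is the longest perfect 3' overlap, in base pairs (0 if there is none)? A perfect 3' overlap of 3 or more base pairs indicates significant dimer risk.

Last 7 bases (5'→3') — forward …GGTTCGA, reverse …GATGTCG.
Reverse complement of the reverse primer's last 7 bases: CGACATC; its first k bases are the reverse complement of the reverse primer's last k bases, so a perfect k-base overlap needs the forward primer's last k bases to equal them.
Comparing (forward last k vs required): k=1: A vs C ✗; k=2: GA vs CG ✗; k=3: CGA vs CGA ✓; k=4: TCGA vs CGAC ✗; k=5: TTCGA vs CGACA ✗; k=6: GTTCGA vs CGACAT ✗; k=7: GGTTCGA vs CGACATC ✗.
Only k = 3 is perfect, so the longest perfect 3' overlap is 3.

Longest perfect overlap: 3 complementary base pairs; significant dimer risk (threshold 3).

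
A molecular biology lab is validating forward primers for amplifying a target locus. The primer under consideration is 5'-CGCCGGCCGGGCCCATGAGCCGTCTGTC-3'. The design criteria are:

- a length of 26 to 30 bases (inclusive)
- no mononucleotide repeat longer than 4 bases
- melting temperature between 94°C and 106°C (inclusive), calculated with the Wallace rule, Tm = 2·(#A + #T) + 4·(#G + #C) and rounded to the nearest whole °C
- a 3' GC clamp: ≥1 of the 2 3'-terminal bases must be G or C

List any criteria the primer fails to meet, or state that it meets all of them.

Meets all criteria.

Base counts: A=2, T=4, G=10, C=12 (length 28).
length: length 28 ✓
homopolymer run: longest run = 3 ✓
Tm: Tm = 2·6 + 4·22 = 100°C ✓
GC clamp: 3' end TC has 1 G/C ✓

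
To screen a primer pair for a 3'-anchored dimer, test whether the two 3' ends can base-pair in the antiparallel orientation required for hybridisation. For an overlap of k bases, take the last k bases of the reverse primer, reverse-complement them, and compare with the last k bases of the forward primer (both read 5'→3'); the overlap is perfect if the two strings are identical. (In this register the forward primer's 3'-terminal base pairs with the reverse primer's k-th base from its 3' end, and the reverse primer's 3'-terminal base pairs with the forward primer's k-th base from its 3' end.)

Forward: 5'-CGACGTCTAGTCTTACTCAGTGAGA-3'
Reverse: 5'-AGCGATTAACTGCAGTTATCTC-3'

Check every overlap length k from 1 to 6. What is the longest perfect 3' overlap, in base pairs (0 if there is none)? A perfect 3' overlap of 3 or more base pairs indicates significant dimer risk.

Last 6 bases (5'→3') — forward …GTGAGA, reverse …TATCTC.
Reverse complement of the reverse primer's last 6 bases: GAGATA; its first k bases are the reverse complement of the reverse primer's last k bases, so a perfect k-base overlap needs the forward primer's last k bases to equal them.
Comparing (forward last k vs required): k=1: A vs G ✗; k=2: GA vs GA ✓; k=3: AGA vs GAG ✗; k=4: GAGA vs GAGA ✓; k=5: TGAGA vs GAGAT ✗; k=6: GTGAGA vs GAGATA ✗.
Perfect overlaps at k = 2, 4; the largest is 4.

Longest perfect overlap: 4 complementary base pairs; significant dimer risk (threshold 3).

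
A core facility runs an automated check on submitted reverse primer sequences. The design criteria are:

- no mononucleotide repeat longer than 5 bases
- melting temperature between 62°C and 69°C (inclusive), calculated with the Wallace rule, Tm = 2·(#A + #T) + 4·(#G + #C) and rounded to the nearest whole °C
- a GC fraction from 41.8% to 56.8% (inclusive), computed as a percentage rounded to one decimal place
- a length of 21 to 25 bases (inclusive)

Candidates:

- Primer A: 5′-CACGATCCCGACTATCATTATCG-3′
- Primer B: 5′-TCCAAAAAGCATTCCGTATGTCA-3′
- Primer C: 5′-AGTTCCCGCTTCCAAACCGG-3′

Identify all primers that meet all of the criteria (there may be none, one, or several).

Primer A (23 nt, A=6 T=6 G=3 C=8): longest run = 3 ✓; Tm = 2·12 + 4·11 = 68°C ✓; GC 11/23 = 47.8% ✓; length 23 ✓ — passes.
Primer B (23 nt, A=8 T=6 G=3 C=6): longest run = 5 ✓; Tm = 2·14 + 4·9 = 64°C ✓; GC 9/23 = 39.1%, outside 41.8–56.8% ✗; length 23 ✓ — fails.
Primer C (20 nt, A=4 T=4 G=4 C=8): longest run = 3 ✓; Tm = 2·8 + 4·12 = 64°C ✓; GC 12/20 = 60.0%, outside 41.8–56.8% ✗; length 20, outside 21–25 ✗ — fails.

Primer A only.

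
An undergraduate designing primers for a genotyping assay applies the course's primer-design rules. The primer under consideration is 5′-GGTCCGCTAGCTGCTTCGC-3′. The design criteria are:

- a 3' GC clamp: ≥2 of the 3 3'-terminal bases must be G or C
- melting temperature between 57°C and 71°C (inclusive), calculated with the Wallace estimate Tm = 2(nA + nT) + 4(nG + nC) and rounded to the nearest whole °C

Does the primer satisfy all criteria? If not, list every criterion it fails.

Meets all criteria.

Base counts: A=1, T=5, G=6, C=7 (length 19).
GC clamp: 3' end CGC has 3 G/C ✓
Tm: Tm = 2·6 + 4·13 = 64°C ✓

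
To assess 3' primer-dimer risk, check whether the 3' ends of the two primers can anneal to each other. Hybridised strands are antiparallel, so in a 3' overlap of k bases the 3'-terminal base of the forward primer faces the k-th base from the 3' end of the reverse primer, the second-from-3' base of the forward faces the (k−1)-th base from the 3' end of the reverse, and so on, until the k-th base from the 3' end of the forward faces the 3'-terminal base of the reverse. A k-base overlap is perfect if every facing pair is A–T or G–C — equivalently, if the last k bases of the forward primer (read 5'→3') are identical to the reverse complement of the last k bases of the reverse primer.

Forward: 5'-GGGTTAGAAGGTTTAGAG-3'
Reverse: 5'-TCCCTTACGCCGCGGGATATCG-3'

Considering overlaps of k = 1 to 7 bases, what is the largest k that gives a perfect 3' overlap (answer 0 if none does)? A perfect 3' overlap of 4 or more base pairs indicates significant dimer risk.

Last 7 bases (5'→3') — forward …TTTAGAG, reverse …GATATCG.
Reverse complement of the reverse primer's last 7 bases: CGATATC; its first k bases are the reverse complement of the reverse primer's last k bases, so a perfect k-base overlap needs the forward primer's last k bases to equal them.
Comparing (forward last k vs required): k=1: G vs C ✗; k=2: AG vs CG ✗; k=3: GAG vs CGA ✗; k=4: AGAG vs CGAT ✗; k=5: TAGAG vs CGATA ✗; k=6: TTAGAG vs CGATAT ✗; k=7: TTTAGAG vs CGATATC ✗.
No overlap length from 1 to 7 is perfect, so the longest perfect 3' overlap is 0.

Longest perfect overlap: 0 complementary base pairs; below the dimer-risk threshold (threshold 4).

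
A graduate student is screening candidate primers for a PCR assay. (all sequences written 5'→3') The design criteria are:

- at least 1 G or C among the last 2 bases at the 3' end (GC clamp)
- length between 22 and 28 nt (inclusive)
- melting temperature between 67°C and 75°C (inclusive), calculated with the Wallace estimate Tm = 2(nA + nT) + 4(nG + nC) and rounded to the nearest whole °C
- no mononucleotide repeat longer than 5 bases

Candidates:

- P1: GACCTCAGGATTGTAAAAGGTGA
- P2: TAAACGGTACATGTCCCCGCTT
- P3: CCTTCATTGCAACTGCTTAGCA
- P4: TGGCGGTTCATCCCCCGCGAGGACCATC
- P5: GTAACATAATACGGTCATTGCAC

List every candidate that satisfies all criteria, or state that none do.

None of the candidates satisfy all criteria.

P1 (23 nt, A=8 T=5 G=7 C=3): 3' end GA has 1 G/C ✓; length 23 ✓; Tm = 2·13 + 4·10 = 66°C, outside 67–75°C ✗; longest run = 4 ✓ — fails.
P2 (22 nt, A=5 T=6 G=4 C=7): 3' end TT has 0 G/C, need ≥1 ✗; length 22 ✓; Tm = 2·11 + 4·11 = 66°C, outside 67–75°C ✗; longest run = 4 ✓ — fails.
P3 (22 nt, A=5 T=7 G=3 C=7): 3' end CA has 1 G/C ✓; length 22 ✓; Tm = 2·12 + 4·10 = 64°C, outside 67–75°C ✗; longest run = 2 ✓ — fails.
P4 (28 nt, A=4 T=5 G=8 C=11): 3' end TC has 1 G/C ✓; length 28 ✓; Tm = 2·9 + 4·19 = 94°C, outside 67–75°C ✗; longest run = 5 ✓ — fails.
P5 (23 nt, A=8 T=6 G=4 C=5): 3' end AC has 1 G/C ✓; length 23 ✓; Tm = 2·14 + 4·9 = 64°C, outside 67–75°C ✗; longest run = 2 ✓ — fails.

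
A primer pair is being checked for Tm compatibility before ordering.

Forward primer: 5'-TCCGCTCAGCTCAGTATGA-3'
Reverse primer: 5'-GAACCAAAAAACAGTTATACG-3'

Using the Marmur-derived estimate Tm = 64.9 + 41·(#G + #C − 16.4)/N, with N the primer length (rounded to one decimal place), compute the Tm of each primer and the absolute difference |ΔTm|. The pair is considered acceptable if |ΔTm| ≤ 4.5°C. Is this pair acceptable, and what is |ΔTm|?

Forward: G+C = 10, N = 19 → Tm = 64.9 + 41·(10 − 16.4)/19 = 51.1°C.
Reverse: G+C = 7, N = 21 → Tm = 64.9 + 41·(7 − 16.4)/21 = 46.5°C.
|ΔTm| = |51.1 − 46.5| = 4.6°C, > 4.5°C.

|ΔTm| = 4.6°C; the pair is not acceptable.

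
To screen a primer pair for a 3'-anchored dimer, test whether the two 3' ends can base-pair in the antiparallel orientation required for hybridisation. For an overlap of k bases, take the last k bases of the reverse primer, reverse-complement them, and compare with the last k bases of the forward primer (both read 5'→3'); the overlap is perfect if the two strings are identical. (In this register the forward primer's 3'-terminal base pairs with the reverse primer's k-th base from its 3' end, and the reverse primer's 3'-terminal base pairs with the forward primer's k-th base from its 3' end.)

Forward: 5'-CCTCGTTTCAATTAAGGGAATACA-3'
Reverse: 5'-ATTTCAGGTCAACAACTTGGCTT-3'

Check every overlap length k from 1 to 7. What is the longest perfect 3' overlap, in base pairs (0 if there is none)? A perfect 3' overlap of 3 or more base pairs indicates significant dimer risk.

Last 7 bases (5'→3') — forward …GAATACA, reverse …TTGGCTT.
Reverse complement of the reverse primer's last 7 bases: AAGCCAA; its first k bases are the reverse complement of the reverse primer's last k bases, so a perfect k-base overlap needs the forward primer's last k bases to equal them.
Comparing (forward last k vs required): k=1: A vs A ✓; k=2: CA vs AA ✗; k=3: ACA vs AAG ✗; k=4: TACA vs AAGC ✗; k=5: ATACA vs AAGCC ✗; k=6: AATACA vs AAGCCA ✗; k=7: GAATACA vs AAGCCAA ✗.
Only k = 1 is perfect, so the longest perfect 3' overlap is 1.

Longest perfect overlap: 1 complementary base pair; below the dimer-risk threshold (threshold 3).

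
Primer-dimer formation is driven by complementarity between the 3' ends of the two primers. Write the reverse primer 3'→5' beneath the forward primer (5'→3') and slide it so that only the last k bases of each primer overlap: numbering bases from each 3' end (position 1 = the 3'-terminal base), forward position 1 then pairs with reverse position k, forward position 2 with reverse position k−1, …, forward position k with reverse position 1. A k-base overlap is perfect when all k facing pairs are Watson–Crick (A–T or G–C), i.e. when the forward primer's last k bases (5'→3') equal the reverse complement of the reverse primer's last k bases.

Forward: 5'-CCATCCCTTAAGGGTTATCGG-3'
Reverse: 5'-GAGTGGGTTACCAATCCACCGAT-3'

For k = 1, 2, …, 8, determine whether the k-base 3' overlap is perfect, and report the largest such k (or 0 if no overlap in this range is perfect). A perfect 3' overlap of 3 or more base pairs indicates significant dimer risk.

Last 8 bases (5'→3') — forward …GTTATCGG, reverse …CCACCGAT.
Reverse complement of the reverse primer's last 8 bases: ATCGGTGG; its first k bases are the reverse complement of the reverse primer's last k bases, so a perfect k-base overlap needs the forward primer's last k bases to equal them.
Comparing (forward last k vs required): k=1: G vs A ✗; k=2: GG vs AT ✗; k=3: CGG vs ATC ✗; k=4: TCGG vs ATCG ✗; k=5: ATCGG vs ATCGG ✓; k=6: TATCGG vs ATCGGT ✗; k=7: TTATCGG vs ATCGGTG ✗; k=8: GTTATCGG vs ATCGGTGG ✗.
Only k = 5 is perfect, so the longest perfect 3' overlap is 5.

Longest perfect overlap: 5 complementary base pairs; significant dimer risk (threshold 3).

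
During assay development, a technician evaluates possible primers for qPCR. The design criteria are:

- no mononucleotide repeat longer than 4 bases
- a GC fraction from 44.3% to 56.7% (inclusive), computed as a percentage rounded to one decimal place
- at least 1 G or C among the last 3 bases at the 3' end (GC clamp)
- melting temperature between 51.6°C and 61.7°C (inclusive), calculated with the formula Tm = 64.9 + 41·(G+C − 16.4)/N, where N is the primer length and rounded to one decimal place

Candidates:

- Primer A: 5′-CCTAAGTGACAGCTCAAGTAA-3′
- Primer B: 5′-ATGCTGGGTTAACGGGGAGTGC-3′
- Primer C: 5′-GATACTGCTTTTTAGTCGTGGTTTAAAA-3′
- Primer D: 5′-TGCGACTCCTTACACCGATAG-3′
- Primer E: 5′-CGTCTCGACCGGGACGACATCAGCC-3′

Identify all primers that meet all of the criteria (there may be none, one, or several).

Primer D only.

Primer A (21 nt, A=8 T=4 G=4 C=5): longest run = 2 ✓; GC 9/21 = 42.9%, outside 44.3–56.7% ✗; 3' end TAA has 0 G/C, need ≥1 ✗; Tm = 64.9 + 41·(9 − 16.4)/21 = 50.5°C, outside 51.6–61.7°C ✗ — fails.
Primer B (22 nt, A=4 T=5 G=10 C=3): longest run = 4 ✓; GC 13/22 = 59.1%, outside 44.3–56.7% ✗; 3' end TGC has 2 G/C ✓; Tm = 64.9 + 41·(13 − 16.4)/22 = 58.6°C ✓ — fails.
Primer C (28 nt, A=7 T=12 G=6 C=3): longest run = 5, exceeds 4 ✗; GC 9/28 = 32.1%, outside 44.3–56.7% ✗; 3' end AAA has 0 G/C, need ≥1 ✗; Tm = 64.9 + 41·(9 − 16.4)/28 = 54.1°C ✓ — fails.
Primer D (21 nt, A=5 T=5 G=4 C=7): longest run = 2 ✓; GC 11/21 = 52.4% ✓; 3' end TAG has 1 G/C ✓; Tm = 64.9 + 41·(11 − 16.4)/21 = 54.4°C ✓ — passes.
Primer E (25 nt, A=5 T=3 G=7 C=10): longest run = 3 ✓; GC 17/25 = 68.0%, outside 44.3–56.7% ✗; 3' end GCC has 3 G/C ✓; Tm = 64.9 + 41·(17 − 16.4)/25 = 65.9°C, outside 51.6–61.7°C ✗ — fails.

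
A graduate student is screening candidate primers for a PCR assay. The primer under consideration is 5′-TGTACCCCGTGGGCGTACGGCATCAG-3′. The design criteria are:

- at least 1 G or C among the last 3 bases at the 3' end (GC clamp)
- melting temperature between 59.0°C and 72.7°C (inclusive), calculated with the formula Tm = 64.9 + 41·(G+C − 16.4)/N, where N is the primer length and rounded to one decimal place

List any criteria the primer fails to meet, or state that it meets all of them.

Base counts: A=4, T=5, G=9, C=8 (length 26).
GC clamp: 3' end CAG has 2 G/C ✓
Tm: Tm = 64.9 + 41·(17 − 16.4)/26 = 65.8°C ✓

Meets all criteria.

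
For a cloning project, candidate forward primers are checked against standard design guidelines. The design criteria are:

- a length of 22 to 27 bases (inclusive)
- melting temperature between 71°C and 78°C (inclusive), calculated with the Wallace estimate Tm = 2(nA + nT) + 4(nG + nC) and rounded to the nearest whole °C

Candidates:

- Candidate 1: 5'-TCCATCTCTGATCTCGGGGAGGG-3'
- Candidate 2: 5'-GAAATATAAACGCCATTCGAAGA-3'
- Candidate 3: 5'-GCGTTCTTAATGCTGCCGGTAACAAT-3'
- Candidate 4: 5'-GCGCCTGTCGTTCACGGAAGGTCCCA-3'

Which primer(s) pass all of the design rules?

Candidate 1 and Candidate 3.

Candidate 1 (23 nt, A=3 T=6 G=8 C=6): length 23 ✓; Tm = 2·9 + 4·14 = 74°C ✓ — passes.
Candidate 2 (23 nt, A=11 T=4 G=4 C=4): length 23 ✓; Tm = 2·15 + 4·8 = 62°C, outside 71–78°C ✗ — fails.
Candidate 3 (26 nt, A=6 T=8 G=6 C=6): length 26 ✓; Tm = 2·14 + 4·12 = 76°C ✓ — passes.
Candidate 4 (26 nt, A=4 T=5 G=8 C=9): length 26 ✓; Tm = 2·9 + 4·17 = 86°C, outside 71–78°C ✗ — fails.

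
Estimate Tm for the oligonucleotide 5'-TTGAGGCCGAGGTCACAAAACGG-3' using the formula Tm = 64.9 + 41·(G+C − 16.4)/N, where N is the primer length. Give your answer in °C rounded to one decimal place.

58.8°C

Base counts: A=7, T=3, G=8, C=5; G+C = 13, N = 23.
Tm = 64.9 + 41·(13 − 16.4)/23 = 64.9 + -139.40/23 = 58.8°C.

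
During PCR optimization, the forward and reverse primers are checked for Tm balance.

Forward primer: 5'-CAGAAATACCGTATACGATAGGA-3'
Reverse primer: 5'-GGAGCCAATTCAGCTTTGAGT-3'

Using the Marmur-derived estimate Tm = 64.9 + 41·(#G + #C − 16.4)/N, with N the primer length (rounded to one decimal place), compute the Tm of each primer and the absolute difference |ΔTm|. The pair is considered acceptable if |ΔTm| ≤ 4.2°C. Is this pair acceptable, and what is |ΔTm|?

Forward: G+C = 9, N = 23 → Tm = 64.9 + 41·(9 − 16.4)/23 = 51.7°C.
Reverse: G+C = 10, N = 21 → Tm = 64.9 + 41·(10 − 16.4)/21 = 52.4°C.
|ΔTm| = |51.7 − 52.4| = 0.7°C, ≤ 4.2°C.

|ΔTm| = 0.7°C; the pair is acceptable.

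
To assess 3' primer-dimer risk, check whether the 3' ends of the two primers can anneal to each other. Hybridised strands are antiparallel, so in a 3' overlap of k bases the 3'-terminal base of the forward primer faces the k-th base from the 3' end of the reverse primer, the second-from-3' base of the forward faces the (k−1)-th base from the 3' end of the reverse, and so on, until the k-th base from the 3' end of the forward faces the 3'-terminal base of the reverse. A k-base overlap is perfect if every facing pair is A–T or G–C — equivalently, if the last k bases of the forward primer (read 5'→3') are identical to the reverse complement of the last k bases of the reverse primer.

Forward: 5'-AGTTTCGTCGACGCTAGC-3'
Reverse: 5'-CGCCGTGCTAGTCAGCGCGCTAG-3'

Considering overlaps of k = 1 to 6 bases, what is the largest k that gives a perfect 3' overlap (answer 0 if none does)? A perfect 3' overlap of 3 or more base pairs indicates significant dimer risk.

Longest perfect overlap: 5 complementary base pairs; significant dimer risk (threshold 3).

Last 6 bases (5'→3') — forward …GCTAGC, reverse …CGCTAG.
Reverse complement of the reverse primer's last 6 bases: CTAGCG; its first k bases are the reverse complement of the reverse primer's last k bases, so a perfect k-base overlap needs the forward primer's last k bases to equal them.
Comparing (forward last k vs required): k=1: C vs C ✓; k=2: GC vs CT ✗; k=3: AGC vs CTA ✗; k=4: TAGC vs CTAG ✗; k=5: CTAGC vs CTAGC ✓; k=6: GCTAGC vs CTAGCG ✗.
Perfect overlaps at k = 1, 5; the largest is 5.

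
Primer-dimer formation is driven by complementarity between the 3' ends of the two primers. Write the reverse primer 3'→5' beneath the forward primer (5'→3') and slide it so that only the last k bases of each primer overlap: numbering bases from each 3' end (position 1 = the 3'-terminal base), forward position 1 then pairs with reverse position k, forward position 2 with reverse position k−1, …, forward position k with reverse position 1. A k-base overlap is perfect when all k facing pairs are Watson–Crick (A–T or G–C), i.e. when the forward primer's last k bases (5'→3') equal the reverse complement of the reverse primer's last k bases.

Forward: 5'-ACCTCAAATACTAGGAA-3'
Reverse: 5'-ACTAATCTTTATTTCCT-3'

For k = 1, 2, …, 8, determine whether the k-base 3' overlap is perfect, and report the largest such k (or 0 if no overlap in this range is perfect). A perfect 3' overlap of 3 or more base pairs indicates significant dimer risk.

Longest perfect overlap: 5 complementary base pairs; significant dimer risk (threshold 3).

Last 8 bases (5'→3') — forward …ACTAGGAA, reverse …TATTTCCT.
Reverse complement of the reverse primer's last 8 bases: AGGAAATA; its first k bases are the reverse complement of the reverse primer's last k bases, so a perfect k-base overlap needs the forward primer's last k bases to equal them.
Comparing (forward last k vs required): k=1: A vs A ✓; k=2: AA vs AG ✗; k=3: GAA vs AGG ✗; k=4: GGAA vs AGGA ✗; k=5: AGGAA vs AGGAA ✓; k=6: TAGGAA vs AGGAAA ✗; k=7: CTAGGAA vs AGGAAAT ✗; k=8: ACTAGGAA vs AGGAAATA ✗.
Perfect overlaps at k = 1, 5; the largest is 5.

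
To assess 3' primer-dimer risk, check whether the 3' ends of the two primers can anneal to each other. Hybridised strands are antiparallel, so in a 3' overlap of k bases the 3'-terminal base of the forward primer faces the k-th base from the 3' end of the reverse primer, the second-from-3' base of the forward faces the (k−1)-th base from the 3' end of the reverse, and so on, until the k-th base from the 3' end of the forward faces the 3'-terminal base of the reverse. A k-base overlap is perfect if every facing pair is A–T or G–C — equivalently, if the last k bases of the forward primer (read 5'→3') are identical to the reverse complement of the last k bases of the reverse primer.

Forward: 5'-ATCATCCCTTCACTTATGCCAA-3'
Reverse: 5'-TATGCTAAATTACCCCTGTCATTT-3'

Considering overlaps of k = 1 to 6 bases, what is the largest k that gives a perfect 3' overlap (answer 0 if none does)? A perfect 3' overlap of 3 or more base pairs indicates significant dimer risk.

Longest perfect overlap: 2 complementary base pairs; below the dimer-risk threshold (threshold 3).

Last 6 bases (5'→3') — forward …TGCCAA, reverse …TCATTT.
Reverse complement of the reverse primer's last 6 bases: AAATGA; its first k bases are the reverse complement of the reverse primer's last k bases, so a perfect k-base overlap needs the forward primer's last k bases to equal them.
Comparing (forward last k vs required): k=1: A vs A ✓; k=2: AA vs AA ✓; k=3: CAA vs AAA ✗; k=4: CCAA vs AAAT ✗; k=5: GCCAA vs AAATG ✗; k=6: TGCCAA vs AAATGA ✗.
Perfect overlaps at k = 1, 2; the largest is 2.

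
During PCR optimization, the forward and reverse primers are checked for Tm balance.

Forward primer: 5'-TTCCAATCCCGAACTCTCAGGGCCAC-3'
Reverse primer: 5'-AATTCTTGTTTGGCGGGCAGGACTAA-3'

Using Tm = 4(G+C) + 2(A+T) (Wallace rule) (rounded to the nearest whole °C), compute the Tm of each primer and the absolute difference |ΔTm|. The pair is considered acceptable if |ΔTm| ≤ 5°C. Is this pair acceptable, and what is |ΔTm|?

|ΔTm| = 6°C; the pair is not acceptable.

Forward: A=6 T=5 G=4 C=11 → Tm = 2·11 + 4·15 = 82°C.
Reverse: A=6 T=8 G=8 C=4 → Tm = 2·14 + 4·12 = 76°C.
|ΔTm| = |82 − 76| = 6°C, > 5°C.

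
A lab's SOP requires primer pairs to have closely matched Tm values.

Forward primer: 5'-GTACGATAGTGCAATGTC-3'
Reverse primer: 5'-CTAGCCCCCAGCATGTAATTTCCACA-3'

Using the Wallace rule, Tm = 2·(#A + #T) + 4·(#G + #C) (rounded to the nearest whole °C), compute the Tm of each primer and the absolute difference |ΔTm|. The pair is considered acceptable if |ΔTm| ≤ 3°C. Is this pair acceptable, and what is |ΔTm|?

|ΔTm| = 26°C; the pair is not acceptable.

Forward: A=5 T=5 G=5 C=3 → Tm = 2·10 + 4·8 = 52°C.
Reverse: A=7 T=6 G=3 C=10 → Tm = 2·13 + 4·13 = 78°C.
|ΔTm| = |52 − 78| = 26°C, > 3°C.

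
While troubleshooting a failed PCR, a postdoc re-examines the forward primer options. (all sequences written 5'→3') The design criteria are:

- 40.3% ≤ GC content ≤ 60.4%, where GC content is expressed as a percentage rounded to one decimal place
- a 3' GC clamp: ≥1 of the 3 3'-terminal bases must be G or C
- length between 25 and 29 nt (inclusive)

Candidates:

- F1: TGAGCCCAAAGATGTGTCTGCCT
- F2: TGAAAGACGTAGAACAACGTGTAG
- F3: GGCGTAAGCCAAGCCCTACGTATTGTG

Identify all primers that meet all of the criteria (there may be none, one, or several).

F1 (23 nt, A=5 T=6 G=6 C=6): GC 12/23 = 52.2% ✓; 3' end CCT has 2 G/C ✓; length 23, outside 25–29 ✗ — fails.
F2 (24 nt, A=10 T=4 G=7 C=3): GC 10/24 = 41.7% ✓; 3' end TAG has 1 G/C ✓; length 24, outside 25–29 ✗ — fails.
F3 (27 nt, A=6 T=6 G=8 C=7): GC 15/27 = 55.6% ✓; 3' end GTG has 2 G/C ✓; length 27 ✓ — passes.

F3 only.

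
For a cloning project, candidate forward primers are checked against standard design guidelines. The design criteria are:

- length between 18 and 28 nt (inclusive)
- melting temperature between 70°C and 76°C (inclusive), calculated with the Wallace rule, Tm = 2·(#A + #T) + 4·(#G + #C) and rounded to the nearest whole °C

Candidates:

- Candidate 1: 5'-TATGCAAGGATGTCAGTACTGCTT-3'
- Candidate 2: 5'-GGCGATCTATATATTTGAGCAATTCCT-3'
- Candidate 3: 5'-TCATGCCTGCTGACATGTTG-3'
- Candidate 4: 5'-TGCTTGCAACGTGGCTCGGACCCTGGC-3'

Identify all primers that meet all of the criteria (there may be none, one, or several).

Candidate 2 only.

Candidate 1 (24 nt, A=6 T=8 G=6 C=4): length 24 ✓; Tm = 2·14 + 4·10 = 68°C, outside 70–76°C ✗ — fails.
Candidate 2 (27 nt, A=7 T=10 G=5 C=5): length 27 ✓; Tm = 2·17 + 4·10 = 74°C ✓ — passes.
Candidate 3 (20 nt, A=3 T=7 G=5 C=5): length 20 ✓; Tm = 2·10 + 4·10 = 60°C, outside 70–76°C ✗ — fails.
Candidate 4 (27 nt, A=3 T=6 G=9 C=9): length 27 ✓; Tm = 2·9 + 4·18 = 90°C, outside 70–76°C ✗ — fails.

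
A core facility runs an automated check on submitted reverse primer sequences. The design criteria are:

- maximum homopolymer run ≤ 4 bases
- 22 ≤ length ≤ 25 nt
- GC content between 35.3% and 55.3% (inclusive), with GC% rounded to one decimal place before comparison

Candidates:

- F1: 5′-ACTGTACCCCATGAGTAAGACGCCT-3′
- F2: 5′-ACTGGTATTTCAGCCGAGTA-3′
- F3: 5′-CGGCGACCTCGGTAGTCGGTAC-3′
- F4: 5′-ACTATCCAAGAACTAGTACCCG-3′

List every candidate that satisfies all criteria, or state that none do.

F1 and F4.

F1 (25 nt, A=7 T=5 G=5 C=8): longest run = 4 ✓; length 25 ✓; GC 13/25 = 52.0% ✓ — passes.
F2 (20 nt, A=5 T=6 G=5 C=4): longest run = 3 ✓; length 20, outside 22–25 ✗; GC 9/20 = 45.0% ✓ — fails.
F3 (22 nt, A=3 T=4 G=8 C=7): longest run = 2 ✓; length 22 ✓; GC 15/22 = 68.2%, outside 35.3–55.3% ✗ — fails.
F4 (22 nt, A=8 T=4 G=3 C=7): longest run = 3 ✓; length 22 ✓; GC 10/22 = 45.5% ✓ — passes.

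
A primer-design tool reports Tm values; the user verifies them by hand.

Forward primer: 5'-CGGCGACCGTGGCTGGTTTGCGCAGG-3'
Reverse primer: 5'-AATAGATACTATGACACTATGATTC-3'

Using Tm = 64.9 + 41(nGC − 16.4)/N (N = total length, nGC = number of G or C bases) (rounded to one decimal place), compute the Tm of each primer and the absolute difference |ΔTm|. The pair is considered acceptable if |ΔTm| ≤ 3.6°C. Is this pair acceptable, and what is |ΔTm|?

Forward: G+C = 19, N = 26 → Tm = 64.9 + 41·(19 − 16.4)/26 = 69.0°C.
Reverse: G+C = 7, N = 25 → Tm = 64.9 + 41·(7 − 16.4)/25 = 49.5°C.
|ΔTm| = |69.0 − 49.5| = 19.5°C, > 3.6°C.

|ΔTm| = 19.5°C; the pair is not acceptable.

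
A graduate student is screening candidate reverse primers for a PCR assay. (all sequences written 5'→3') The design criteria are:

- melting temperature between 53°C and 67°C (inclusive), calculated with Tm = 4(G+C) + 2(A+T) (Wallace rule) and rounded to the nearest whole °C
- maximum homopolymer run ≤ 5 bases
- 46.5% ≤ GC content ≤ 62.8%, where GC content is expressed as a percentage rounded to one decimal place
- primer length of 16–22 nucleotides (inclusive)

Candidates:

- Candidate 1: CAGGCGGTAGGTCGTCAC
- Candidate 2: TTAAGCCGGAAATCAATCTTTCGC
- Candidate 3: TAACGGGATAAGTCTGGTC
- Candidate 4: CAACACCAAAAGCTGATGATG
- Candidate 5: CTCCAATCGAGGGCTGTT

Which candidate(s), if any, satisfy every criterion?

Candidate 1 (18 nt, A=3 T=3 G=7 C=5): Tm = 2·6 + 4·12 = 60°C ✓; longest run = 2 ✓; GC 12/18 = 66.7%, outside 46.5–62.8% ✗; length 18 ✓ — fails.
Candidate 2 (24 nt, A=7 T=7 G=4 C=6): Tm = 2·14 + 4·10 = 68°C, outside 53–67°C ✗; longest run = 3 ✓; GC 10/24 = 41.7%, outside 46.5–62.8% ✗; length 24, outside 16–22 ✗ — fails.
Candidate 3 (19 nt, A=5 T=5 G=6 C=3): Tm = 2·10 + 4·9 = 56°C ✓; longest run = 3 ✓; GC 9/19 = 47.4% ✓; length 19 ✓ — passes.
Candidate 4 (21 nt, A=9 T=3 G=4 C=5): Tm = 2·12 + 4·9 = 60°C ✓; longest run = 4 ✓; GC 9/21 = 42.9%, outside 46.5–62.8% ✗; length 21 ✓ — fails.
Candidate 5 (18 nt, A=3 T=5 G=5 C=5): Tm = 2·8 + 4·10 = 56°C ✓; longest run = 3 ✓; GC 10/18 = 55.6% ✓; length 18 ✓ — passes.

Candidate 3 and Candidate 5.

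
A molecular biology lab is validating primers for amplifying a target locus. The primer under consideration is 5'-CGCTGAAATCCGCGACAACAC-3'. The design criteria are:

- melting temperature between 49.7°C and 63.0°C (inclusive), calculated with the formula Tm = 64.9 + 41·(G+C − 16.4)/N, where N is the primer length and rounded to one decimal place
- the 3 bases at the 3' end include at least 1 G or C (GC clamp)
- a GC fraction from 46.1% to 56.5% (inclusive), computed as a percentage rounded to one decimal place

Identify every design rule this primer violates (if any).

Base counts: A=7, T=2, G=4, C=8 (length 21).
Tm: Tm = 64.9 + 41·(12 − 16.4)/21 = 56.3°C ✓
GC clamp: 3' end CAC has 2 G/C ✓
GC content: GC 12/21 = 57.1%, outside 46.1–56.5% ✗

Fails: GC content.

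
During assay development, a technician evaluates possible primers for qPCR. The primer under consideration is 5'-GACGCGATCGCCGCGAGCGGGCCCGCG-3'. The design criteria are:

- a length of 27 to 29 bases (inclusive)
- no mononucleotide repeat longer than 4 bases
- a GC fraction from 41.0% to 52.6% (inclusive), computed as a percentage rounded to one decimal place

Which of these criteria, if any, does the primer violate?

Fails: GC content.

Base counts: A=3, T=1, G=12, C=11 (length 27).
length: length 27 ✓
homopolymer run: longest run = 3 ✓
GC content: GC 23/27 = 85.2%, outside 41.0–52.6% ✗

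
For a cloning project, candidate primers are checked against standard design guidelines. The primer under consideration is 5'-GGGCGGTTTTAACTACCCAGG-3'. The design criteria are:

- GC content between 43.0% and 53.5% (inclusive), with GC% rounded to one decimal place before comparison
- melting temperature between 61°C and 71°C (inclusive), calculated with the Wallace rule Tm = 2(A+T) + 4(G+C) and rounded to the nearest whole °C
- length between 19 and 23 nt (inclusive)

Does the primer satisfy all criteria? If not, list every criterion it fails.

Base counts: A=4, T=5, G=7, C=5 (length 21).
GC content: GC 12/21 = 57.1%, outside 43.0–53.5% ✗
Tm: Tm = 2·9 + 4·12 = 66°C ✓
length: length 21 ✓

Fails: GC content.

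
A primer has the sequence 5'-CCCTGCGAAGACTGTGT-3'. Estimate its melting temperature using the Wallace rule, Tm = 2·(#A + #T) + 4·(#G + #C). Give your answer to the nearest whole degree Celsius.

Base counts: A=3, T=4, G=5, C=5 (length 17).
Tm = 2·(3+4) + 4·(5+5) = 2·7 + 4·10 = 14 + 40 = 54°C.

54°C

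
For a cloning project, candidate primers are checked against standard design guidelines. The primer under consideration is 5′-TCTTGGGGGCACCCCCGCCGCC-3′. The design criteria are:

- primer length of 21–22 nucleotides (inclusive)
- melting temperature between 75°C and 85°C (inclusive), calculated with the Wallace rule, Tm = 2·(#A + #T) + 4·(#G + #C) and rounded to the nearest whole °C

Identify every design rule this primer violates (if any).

Base counts: A=1, T=3, G=7, C=11 (length 22).
length: length 22 ✓
Tm: Tm = 2·4 + 4·18 = 80°C ✓

Meets all criteria.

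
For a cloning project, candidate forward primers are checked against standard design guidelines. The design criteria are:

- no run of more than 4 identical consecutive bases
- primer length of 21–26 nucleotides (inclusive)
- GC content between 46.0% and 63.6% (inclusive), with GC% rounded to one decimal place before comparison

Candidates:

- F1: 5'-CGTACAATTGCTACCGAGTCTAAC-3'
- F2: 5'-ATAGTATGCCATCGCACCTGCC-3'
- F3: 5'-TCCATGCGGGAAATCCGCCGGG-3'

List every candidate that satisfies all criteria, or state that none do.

F1 (24 nt, A=7 T=6 G=4 C=7): longest run = 2 ✓; length 24 ✓; GC 11/24 = 45.8%, outside 46.0–63.6% ✗ — fails.
F2 (22 nt, A=5 T=5 G=4 C=8): longest run = 2 ✓; length 22 ✓; GC 12/22 = 54.5% ✓ — passes.
F3 (22 nt, A=4 T=3 G=8 C=7): longest run = 3 ✓; length 22 ✓; GC 15/22 = 68.2%, outside 46.0–63.6% ✗ — fails.

F2 only.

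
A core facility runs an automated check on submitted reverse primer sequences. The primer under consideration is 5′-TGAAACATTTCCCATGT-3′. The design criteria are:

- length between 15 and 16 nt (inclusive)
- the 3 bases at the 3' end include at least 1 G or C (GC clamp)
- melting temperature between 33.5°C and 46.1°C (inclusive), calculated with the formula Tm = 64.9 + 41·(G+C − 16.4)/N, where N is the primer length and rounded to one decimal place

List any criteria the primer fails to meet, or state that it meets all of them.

Base counts: A=5, T=6, G=2, C=4 (length 17).
length: length 17, outside 15–16 ✗
GC clamp: 3' end TGT has 1 G/C ✓
Tm: Tm = 64.9 + 41·(6 − 16.4)/17 = 39.8°C ✓

Fails: length.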